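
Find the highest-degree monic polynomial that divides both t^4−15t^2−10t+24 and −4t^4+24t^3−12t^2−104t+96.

t^3−3t^2−6t+8

By polynomial division,
  t^4−15t^2−10t+24 = (−1/4)(−4t^4+24t^3−12t^2−104t+96) + (6t^3−18t^2−36t+48)
  −4t^4+24t^3−12t^2−104t+96 = (−(2/3)t+2)(6t^3−18t^2−36t+48) + (0)
Last nonzero remainder: 6t^3−18t^2−36t+48. Dividing through by 6 gives the monic gcd t^3−3t^2−6t+8.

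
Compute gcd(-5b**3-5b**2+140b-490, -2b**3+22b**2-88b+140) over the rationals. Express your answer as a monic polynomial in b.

b**2-6b+14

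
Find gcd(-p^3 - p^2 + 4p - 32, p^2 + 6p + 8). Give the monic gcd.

By polynomial division,
  -p^3 - p^2 + 4p - 32 = (-p + 5)(p^2 + 6p + 8) + (-18p - 72)
  p^2 + 6p + 8 = (-(1/18)p - 1/9)(-18p - 72) + (0)
Last nonzero remainder: -18p - 72. Dividing through by -18 gives the monic gcd p + 4.

p + 4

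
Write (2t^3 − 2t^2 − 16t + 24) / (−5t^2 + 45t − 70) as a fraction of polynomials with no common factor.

Euclidean algorithm in ℚ[t]:
  2t^3 − 2t^2 − 16t + 24 = (−(2/5)t − 16/5)(−5t^2 + 45t − 70) + (100t − 200)
  −5t^2 + 45t − 70 = (−(1/20)t + 7/20)(100t − 200) + (0)
Last nonzero remainder: 100t − 200. Dividing through by 100 gives the monic gcd t − 2.
Cancel t − 2 from numerator and denominator to get the reduced form.

(−2t^2 − 2t + 12)/(5t − 35)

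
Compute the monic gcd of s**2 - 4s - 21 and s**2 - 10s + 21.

s - 7

By polynomial division,
  s**2 - 4s - 21 = (s**2 - 10s + 21) + (6s - 42)
  s**2 - 10s + 21 = ((1/6)s - 1/2)(6s - 42) + (0)
Last nonzero remainder: 6s - 42. Dividing through by 6 gives the monic gcd s - 7.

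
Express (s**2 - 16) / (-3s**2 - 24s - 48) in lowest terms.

(-s + 4)/(3s + 12)

Repeated division with remainder:
  s**2 - 16 = (-1/3)(-3s**2 - 24s - 48) + (-8s - 32)
  -3s**2 - 24s - 48 = ((3/8)s + 3/2)(-8s - 32) + (0)
Last nonzero remainder: -8s - 32. Dividing through by -8 gives the monic gcd s + 4.
Cancel s + 4 from numerator and denominator to get the reduced form.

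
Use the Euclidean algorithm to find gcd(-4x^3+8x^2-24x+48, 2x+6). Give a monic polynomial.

1

Repeated division with remainder:
  -4x^3+8x^2-24x+48 = (-2x^2+10x-42)(2x+6) + (300)
  2x+6 = ((1/150)x+1/50)(300) + (0)
The last nonzero remainder is the constant 300, so the polynomials are coprime and gcd = 1.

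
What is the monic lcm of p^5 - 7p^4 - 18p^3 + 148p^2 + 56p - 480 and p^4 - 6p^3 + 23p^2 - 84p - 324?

p^7 - 9p^6 + 23p^5 - 5p^4 - 726p^3 + 3404p^2 + 2472p - 12960

Euclidean algorithm in ℚ[p]:
  p^5 - 7p^4 - 18p^3 + 148p^2 + 56p - 480 = (p - 1)(p^4 - 6p^3 + 23p^2 - 84p - 324) + (-47p^3 + 255p^2 + 296p - 804)
  p^4 - 6p^3 + 23p^2 - 84p - 324 = (-(1/47)p + 27/2209)(-47p^3 + 255p^2 + 296p - 804) + ((57834/2209)p^2 - (231336/2209)p - 694008/2209)
  -47p^3 + 255p^2 + 296p - 804 = (-(103823/57834)p + 148003/57834)((57834/2209)p^2 - (231336/2209)p - 694008/2209) + (0)
Last nonzero remainder: (57834/2209)p^2 - (231336/2209)p - 694008/2209. Dividing through by 57834/2209 gives the monic gcd p^2 - 4p - 12.
Then lcm(f, g) = f·g / gcd(f, g); expanding and making the result monic gives the answer.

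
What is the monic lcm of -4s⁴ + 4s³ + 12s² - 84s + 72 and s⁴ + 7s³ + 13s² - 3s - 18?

s⁶ + 4s⁵ - 2s⁴ + 69s² + 36s - 108

Euclidean algorithm in ℚ[s]:
  -4s⁴ + 4s³ + 12s² - 84s + 72 = (-4)(s⁴ + 7s³ + 13s² - 3s - 18) + (32s³ + 64s² - 96s)
  s⁴ + 7s³ + 13s² - 3s - 18 = ((1/32)s + 5/32)(32s³ + 64s² - 96s) + (6s² + 12s - 18)
  32s³ + 64s² - 96s = ((16/3)s)(6s² + 12s - 18) + (0)
Last nonzero remainder: 6s² + 12s - 18. Dividing through by 6 gives the monic gcd s² + 2s - 3.
Then lcm(f, g) = f·g / gcd(f, g); expanding and making the result monic gives the answer.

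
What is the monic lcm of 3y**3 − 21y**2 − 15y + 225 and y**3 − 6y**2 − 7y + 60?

y**4 − 11y**3 + 23y**2 + 95y − 300

By polynomial division,
  3y**3 − 21y**2 − 15y + 225 = (3)(y**3 − 6y**2 − 7y + 60) + (−3y**2 + 6y + 45)
  y**3 − 6y**2 − 7y + 60 = (−(1/3)y + 4/3)(−3y**2 + 6y + 45) + (0)
Last nonzero remainder: −3y**2 + 6y + 45. Dividing through by −3 gives the monic gcd y**2 − 2y − 15.
Then lcm(f, g) = f·g / gcd(f, g); expanding and making the result monic gives the answer.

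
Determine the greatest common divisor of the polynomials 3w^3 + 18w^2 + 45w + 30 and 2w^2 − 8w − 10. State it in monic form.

w + 1

Repeated division with remainder:
  3w^3 + 18w^2 + 45w + 30 = ((3/2)w + 15)(2w^2 − 8w − 10) + (180w + 180)
  2w^2 − 8w − 10 = ((1/90)w − 1/18)(180w + 180) + (0)
Last nonzero remainder: 180w + 180. Dividing through by 180 gives the monic gcd w + 1.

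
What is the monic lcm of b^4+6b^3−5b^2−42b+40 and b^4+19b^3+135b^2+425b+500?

By polynomial division,
  b^4+6b^3−5b^2−42b+40 = (b^4+19b^3+135b^2+425b+500) + (−13b^3−140b^2−467b−460)
  b^4+19b^3+135b^2+425b+500 = (−(1/13)b−107/169)(−13b^3−140b^2−467b−460) + ((1764/169)b^2+(15876/169)b+35280/169)
  −13b^3−140b^2−467b−460 = (−(2197/1764)b−3887/1764)((1764/169)b^2+(15876/169)b+35280/169) + (0)
Last nonzero remainder: (1764/169)b^2+(15876/169)b+35280/169. Dividing through by 1764/169 gives the monic gcd b^2+9b+20.
Then lcm(f, g) = f·g / gcd(f, g); expanding and making the result monic gives the answer.

b^6+16b^5+80b^4+58b^3−505b^2−650b+1000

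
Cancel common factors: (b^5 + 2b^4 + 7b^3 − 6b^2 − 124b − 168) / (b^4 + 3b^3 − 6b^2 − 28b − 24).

Euclidean algorithm in ℚ[b]:
  b^5 + 2b^4 + 7b^3 − 6b^2 − 124b − 168 = (b − 1)(b^4 + 3b^3 − 6b^2 − 28b − 24) + (16b^3 + 16b^2 − 128b − 192)
  b^4 + 3b^3 − 6b^2 − 28b − 24 = ((1/16)b + 1/8)(16b^3 + 16b^2 − 128b − 192) + (0)
Last nonzero remainder: 16b^3 + 16b^2 − 128b − 192. Dividing through by 16 gives the monic gcd b^3 + b^2 − 8b − 12.
Cancel b^3 + b^2 − 8b − 12 from numerator and denominator to get the reduced form.

(b^2 + b + 14)/(b + 2)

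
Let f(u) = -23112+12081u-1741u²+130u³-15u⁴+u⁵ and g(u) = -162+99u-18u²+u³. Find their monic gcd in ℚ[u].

27-12u+u²

Repeated division with remainder:
  u⁵-15u⁴+130u³-1741u²+12081u-23112 = (u²+3u+85)(u³-18u²+99u-162) + (-346u²+4152u-9342)
  u³-18u²+99u-162 = (-(1/346)u+3/173)(-346u²+4152u-9342) + (0)
Last nonzero remainder: -346u²+4152u-9342. Dividing through by -346 gives the monic gcd u²-12u+27.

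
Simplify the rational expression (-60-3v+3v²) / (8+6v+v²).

Apply the Euclidean algorithm:
  3v²-3v-60 = (3)(v²+6v+8) + (-21v-84)
  v²+6v+8 = (-(1/21)v-2/21)(-21v-84) + (0)
Last nonzero remainder: -21v-84. Dividing through by -21 gives the monic gcd v+4.
Cancel v+4 from numerator and denominator to get the reduced form.

(-15+3v)/(2+v)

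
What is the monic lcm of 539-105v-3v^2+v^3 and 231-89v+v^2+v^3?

-1617+854v-96v^2-6v^3+v^4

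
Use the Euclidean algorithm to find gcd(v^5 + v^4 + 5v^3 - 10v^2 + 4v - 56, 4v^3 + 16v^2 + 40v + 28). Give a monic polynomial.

v^2 + 3v + 7

Euclidean algorithm in ℚ[v]:
  v^5 + v^4 + 5v^3 - 10v^2 + 4v - 56 = ((1/4)v^2 - (3/4)v + 7/4)(4v^3 + 16v^2 + 40v + 28) + (-15v^2 - 45v - 105)
  4v^3 + 16v^2 + 40v + 28 = (-(4/15)v - 4/15)(-15v^2 - 45v - 105) + (0)
Last nonzero remainder: -15v^2 - 45v - 105. Dividing through by -15 gives the monic gcd v^2 + 3v + 7.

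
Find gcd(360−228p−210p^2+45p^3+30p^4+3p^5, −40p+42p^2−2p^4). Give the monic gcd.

−5+4p+p^2

Repeated division with remainder:
  3p^5+30p^4+45p^3−210p^2−228p+360 = (−(3/2)p−15)(−2p^4+42p^2−40p) + (108p^3+360p^2−828p+360)
  −2p^4+42p^2−40p = (−(1/54)p+5/81)(108p^3+360p^2−828p+360) + ((40/9)p^2+(160/9)p−200/9)
  108p^3+360p^2−828p+360 = ((243/10)p−81/5)((40/9)p^2+(160/9)p−200/9) + (0)
Last nonzero remainder: (40/9)p^2+(160/9)p−200/9. Dividing through by 40/9 gives the monic gcd p^2+4p−5.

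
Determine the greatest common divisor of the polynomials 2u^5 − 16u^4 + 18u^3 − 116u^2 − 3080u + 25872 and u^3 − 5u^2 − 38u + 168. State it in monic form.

u^2 − u − 42

Apply the Euclidean algorithm:
  2u^5 − 16u^4 + 18u^3 − 116u^2 − 3080u + 25872 = (2u^2 − 6u + 64)(u^3 − 5u^2 − 38u + 168) + (−360u^2 + 360u + 15120)
  u^3 − 5u^2 − 38u + 168 = (−(1/360)u + 1/90)(−360u^2 + 360u + 15120) + (0)
Last nonzero remainder: −360u^2 + 360u + 15120. Dividing through by −360 gives the monic gcd u^2 − u − 42.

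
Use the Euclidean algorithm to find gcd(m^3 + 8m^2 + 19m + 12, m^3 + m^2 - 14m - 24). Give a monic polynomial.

m + 3

Repeated division with remainder:
  m^3 + 8m^2 + 19m + 12 = (m^3 + m^2 - 14m - 24) + (7m^2 + 33m + 36)
  m^3 + m^2 - 14m - 24 = ((1/7)m - 26/49)(7m^2 + 33m + 36) + (-(80/49)m - 240/49)
  7m^2 + 33m + 36 = (-(343/80)m - 147/20)(-(80/49)m - 240/49) + (0)
Last nonzero remainder: -(80/49)m - 240/49. Dividing through by -80/49 gives the monic gcd m + 3.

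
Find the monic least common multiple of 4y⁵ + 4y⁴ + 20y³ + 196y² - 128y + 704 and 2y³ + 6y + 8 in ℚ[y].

y⁶ + 2y⁵ + 6y⁴ + 54y³ + 17y² + 144y + 176

Apply the Euclidean algorithm:
  4y⁵ + 4y⁴ + 20y³ + 196y² - 128y + 704 = (2y² + 2y + 4)(2y³ + 6y + 8) + (168y² - 168y + 672)
  2y³ + 6y + 8 = ((1/84)y + 1/84)(168y² - 168y + 672) + (0)
Last nonzero remainder: 168y² - 168y + 672. Dividing through by 168 gives the monic gcd y² - y + 4.
Then lcm(f, g) = f·g / gcd(f, g); expanding and making the result monic gives the answer.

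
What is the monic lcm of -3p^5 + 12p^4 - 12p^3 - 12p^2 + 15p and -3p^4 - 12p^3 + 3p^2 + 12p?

p^6 - 12p^4 + 20p^3 + 11p^2 - 20p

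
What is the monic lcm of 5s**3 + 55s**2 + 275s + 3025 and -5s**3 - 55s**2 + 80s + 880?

By polynomial division,
  5s**3 + 55s**2 + 275s + 3025 = (-1)(-5s**3 - 55s**2 + 80s + 880) + (355s + 3905)
  -5s**3 - 55s**2 + 80s + 880 = (-(1/71)s**2 + 16/71)(355s + 3905) + (0)
Last nonzero remainder: 355s + 3905. Dividing through by 355 gives the monic gcd s + 11.
Then lcm(f, g) = f·g / gcd(f, g); expanding and making the result monic gives the answer.

s**5 + 11s**4 + 39s**3 + 429s**2 - 880s - 9680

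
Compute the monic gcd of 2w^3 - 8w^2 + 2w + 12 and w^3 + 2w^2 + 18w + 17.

Apply the Euclidean algorithm:
  2w^3 - 8w^2 + 2w + 12 = (2)(w^3 + 2w^2 + 18w + 17) + (-12w^2 - 34w - 22)
  w^3 + 2w^2 + 18w + 17 = (-(1/12)w + 5/72)(-12w^2 - 34w - 22) + ((667/36)w + 667/36)
  -12w^2 - 34w - 22 = (-(432/667)w - 792/667)((667/36)w + 667/36) + (0)
Last nonzero remainder: (667/36)w + 667/36. Dividing through by 667/36 gives the monic gcd w + 1.

w + 1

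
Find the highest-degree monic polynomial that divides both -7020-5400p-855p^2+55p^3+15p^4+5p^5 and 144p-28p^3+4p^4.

-12-4p+p^2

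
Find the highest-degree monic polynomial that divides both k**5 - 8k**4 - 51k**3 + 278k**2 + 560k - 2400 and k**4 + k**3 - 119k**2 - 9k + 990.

k**2 - 13k + 30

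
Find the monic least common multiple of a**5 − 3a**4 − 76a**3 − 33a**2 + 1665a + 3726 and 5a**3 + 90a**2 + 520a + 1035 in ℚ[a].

Repeated division with remainder:
  a**5 − 3a**4 − 76a**3 − 33a**2 + 1665a + 3726 = ((1/5)a**2 − (21/5)a + 198/5)(5a**3 + 90a**2 + 520a + 1035) + (−1620a**2 − 14580a − 37260)
  5a**3 + 90a**2 + 520a + 1035 = (−(1/324)a − 1/36)(−1620a**2 − 14580a − 37260) + (0)
Last nonzero remainder: −1620a**2 − 14580a − 37260. Dividing through by −1620 gives the monic gcd a**2 + 9a + 23.
Then lcm(f, g) = f·g / gcd(f, g); expanding and making the result monic gives the answer.

a**6 + 6a**5 − 103a**4 − 717a**3 + 1368a**2 + 18711a + 33534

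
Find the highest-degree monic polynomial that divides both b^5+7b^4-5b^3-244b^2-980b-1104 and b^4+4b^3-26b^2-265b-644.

Apply the Euclidean algorithm:
  b^5+7b^4-5b^3-244b^2-980b-1104 = (b+3)(b^4+4b^3-26b^2-265b-644) + (9b^3+99b^2+459b+828)
  b^4+4b^3-26b^2-265b-644 = ((1/9)b-7/9)(9b^3+99b^2+459b+828) + (0)
Last nonzero remainder: 9b^3+99b^2+459b+828. Dividing through by 9 gives the monic gcd b^3+11b^2+51b+92.

b^3+11b^2+51b+92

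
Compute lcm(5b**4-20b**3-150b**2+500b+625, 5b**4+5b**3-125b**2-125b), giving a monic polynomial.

b**5-4b**4-30b**3+100b**2+125b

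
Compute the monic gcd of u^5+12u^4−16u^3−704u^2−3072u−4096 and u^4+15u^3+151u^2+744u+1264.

u^2+8u+16

Apply the Euclidean algorithm:
  u^5+12u^4−16u^3−704u^2−3072u−4096 = (u−3)(u^4+15u^3+151u^2+744u+1264) + (−122u^3−995u^2−2104u−304)
  u^4+15u^3+151u^2+744u+1264 = (−(1/122)u−835/14884)(−122u^3−995u^2−2104u−304) + ((1159971/14884)u^2+(2319942/3721)u+4639884/3721)
  −122u^3−995u^2−2104u−304 = (−(1815848/1159971)u−282796/1159971)((1159971/14884)u^2+(2319942/3721)u+4639884/3721) + (0)
Last nonzero remainder: (1159971/14884)u^2+(2319942/3721)u+4639884/3721. Dividing through by 1159971/14884 gives the monic gcd u^2+8u+16.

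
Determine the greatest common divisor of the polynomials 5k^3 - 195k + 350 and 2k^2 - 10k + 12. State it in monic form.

Euclidean algorithm in ℚ[k]:
  5k^3 - 195k + 350 = ((5/2)k + 25/2)(2k^2 - 10k + 12) + (-100k + 200)
  2k^2 - 10k + 12 = (-(1/50)k + 3/50)(-100k + 200) + (0)
Last nonzero remainder: -100k + 200. Dividing through by -100 gives the monic gcd k - 2.

k - 2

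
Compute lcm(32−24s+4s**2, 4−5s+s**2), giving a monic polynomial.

By polynomial division,
  4s**2−24s+32 = (4)(s**2−5s+4) + (−4s+16)
  s**2−5s+4 = (−(1/4)s+1/4)(−4s+16) + (0)
Last nonzero remainder: −4s+16. Dividing through by −4 gives the monic gcd s−4.
Then lcm(f, g) = f·g / gcd(f, g); expanding and making the result monic gives the answer.

−8+14s−7s**2+s**3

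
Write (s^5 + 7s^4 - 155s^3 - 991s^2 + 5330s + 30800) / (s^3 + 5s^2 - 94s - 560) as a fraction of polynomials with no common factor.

By polynomial division,
  s^5 + 7s^4 - 155s^3 - 991s^2 + 5330s + 30800 = (s^2 + 2s - 71)(s^3 + 5s^2 - 94s - 560) + (112s^2 - 224s - 8960)
  s^3 + 5s^2 - 94s - 560 = ((1/112)s + 1/16)(112s^2 - 224s - 8960) + (0)
Last nonzero remainder: 112s^2 - 224s - 8960. Dividing through by 112 gives the monic gcd s^2 - 2s - 80.
Cancel s^2 - 2s - 80 from numerator and denominator to get the reduced form.

(s^3 + 9s^2 - 57s - 385)/(s + 7)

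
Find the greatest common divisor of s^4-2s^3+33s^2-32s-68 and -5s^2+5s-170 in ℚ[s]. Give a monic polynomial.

s^2-s+34

Repeated division with remainder:
  s^4-2s^3+33s^2-32s-68 = (-(1/5)s^2+(1/5)s+2/5)(-5s^2+5s-170) + (0)
Last nonzero remainder: -5s^2+5s-170. Dividing through by -5 gives the monic gcd s^2-s+34.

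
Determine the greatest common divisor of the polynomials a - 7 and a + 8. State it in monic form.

1

By polynomial division,
  a - 7 = (a + 8) + (-15)
  a + 8 = (-(1/15)a - 8/15)(-15) + (0)
The last nonzero remainder is the constant -15, so the polynomials are coprime and gcd = 1.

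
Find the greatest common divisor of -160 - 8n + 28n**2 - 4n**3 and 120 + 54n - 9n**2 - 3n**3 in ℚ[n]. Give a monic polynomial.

-8 - 2n + n**2

Repeated division with remainder:
  -4n**3 + 28n**2 - 8n - 160 = (4/3)(-3n**3 - 9n**2 + 54n + 120) + (40n**2 - 80n - 320)
  -3n**3 - 9n**2 + 54n + 120 = (-(3/40)n - 3/8)(40n**2 - 80n - 320) + (0)
Last nonzero remainder: 40n**2 - 80n - 320. Dividing through by 40 gives the monic gcd n**2 - 2n - 8.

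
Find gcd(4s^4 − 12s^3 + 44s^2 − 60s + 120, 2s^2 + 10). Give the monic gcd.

s^2 + 5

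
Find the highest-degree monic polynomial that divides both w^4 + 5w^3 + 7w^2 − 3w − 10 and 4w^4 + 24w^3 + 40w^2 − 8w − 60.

Repeated division with remainder:
  w^4 + 5w^3 + 7w^2 − 3w − 10 = (1/4)(4w^4 + 24w^3 + 40w^2 − 8w − 60) + (−w^3 − 3w^2 − w + 5)
  4w^4 + 24w^3 + 40w^2 − 8w − 60 = (−4w − 12)(−w^3 − 3w^2 − w + 5) + (0)
Last nonzero remainder: −w^3 − 3w^2 − w + 5. Dividing through by −1 gives the monic gcd w^3 + 3w^2 + w − 5.

w^3 + 3w^2 + w − 5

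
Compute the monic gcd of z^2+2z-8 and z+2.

Euclidean algorithm in ℚ[z]:
  z^2+2z-8 = (z)(z+2) + (-8)
  z+2 = (-(1/8)z-1/4)(-8) + (0)
The last nonzero remainder is the constant -8, so the polynomials are coprime and gcd = 1.

1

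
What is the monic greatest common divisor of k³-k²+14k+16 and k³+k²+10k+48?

k²-2k+16

Apply the Euclidean algorithm:
  k³-k²+14k+16 = (k³+k²+10k+48) + (-2k²+4k-32)
  k³+k²+10k+48 = (-(1/2)k-3/2)(-2k²+4k-32) + (0)
Last nonzero remainder: -2k²+4k-32. Dividing through by -2 gives the monic gcd k²-2k+16.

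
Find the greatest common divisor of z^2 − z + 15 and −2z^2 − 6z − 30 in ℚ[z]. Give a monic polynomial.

1

By polynomial division,
  z^2 − z + 15 = (−1/2)(−2z^2 − 6z − 30) + (−4z)
  −2z^2 − 6z − 30 = ((1/2)z + 3/2)(−4z) + (−30)
  −4z = ((2/15)z)(−30) + (0)
The last nonzero remainder is the constant −30, so the polynomials are coprime and gcd = 1.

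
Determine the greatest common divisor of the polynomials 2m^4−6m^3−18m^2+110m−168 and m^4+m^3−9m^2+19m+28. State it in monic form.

m^3−9m+28

By polynomial division,
  2m^4−6m^3−18m^2+110m−168 = (2)(m^4+m^3−9m^2+19m+28) + (−8m^3+72m−224)
  m^4+m^3−9m^2+19m+28 = (−(1/8)m−1/8)(−8m^3+72m−224) + (0)
Last nonzero remainder: −8m^3+72m−224. Dividing through by −8 gives the monic gcd m^3−9m+28.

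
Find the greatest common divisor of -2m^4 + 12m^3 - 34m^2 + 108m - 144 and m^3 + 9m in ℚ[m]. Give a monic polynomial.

Euclidean algorithm in ℚ[m]:
  -2m^4 + 12m^3 - 34m^2 + 108m - 144 = (-2m + 12)(m^3 + 9m) + (-16m^2 - 144)
  m^3 + 9m = (-(1/16)m)(-16m^2 - 144) + (0)
Last nonzero remainder: -16m^2 - 144. Dividing through by -16 gives the monic gcd m^2 + 9.

m^2 + 9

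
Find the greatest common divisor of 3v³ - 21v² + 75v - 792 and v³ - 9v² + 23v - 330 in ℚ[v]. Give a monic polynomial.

v² + v + 33

Apply the Euclidean algorithm:
  3v³ - 21v² + 75v - 792 = (3)(v³ - 9v² + 23v - 330) + (6v² + 6v + 198)
  v³ - 9v² + 23v - 330 = ((1/6)v - 5/3)(6v² + 6v + 198) + (0)
Last nonzero remainder: 6v² + 6v + 198. Dividing through by 6 gives the monic gcd v² + v + 33.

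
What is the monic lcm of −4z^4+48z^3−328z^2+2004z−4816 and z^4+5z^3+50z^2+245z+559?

z^6−6z^5+23z^4−165z^3−736z^2+711z+15652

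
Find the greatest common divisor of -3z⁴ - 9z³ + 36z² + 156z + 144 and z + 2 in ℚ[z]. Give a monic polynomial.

z + 2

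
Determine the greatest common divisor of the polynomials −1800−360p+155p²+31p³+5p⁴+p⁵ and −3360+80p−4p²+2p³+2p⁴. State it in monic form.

By polynomial division,
  p⁵+5p⁴+31p³+155p²−360p−1800 = ((1/2)p+2)(2p⁴+2p³−4p²+80p−3360) + (29p³+123p²+1160p+4920)
  2p⁴+2p³−4p²+80p−3360 = ((2/29)p−188/841)(29p³+123p²+1160p+4920) + (−(47520/841)p²−1900800/841)
  29p³+123p²+1160p+4920 = (−(24389/47520)p−34481/15840)(−(47520/841)p²−1900800/841) + (0)
Last nonzero remainder: −(47520/841)p²−1900800/841. Dividing through by −47520/841 gives the monic gcd p²+40.

40+p²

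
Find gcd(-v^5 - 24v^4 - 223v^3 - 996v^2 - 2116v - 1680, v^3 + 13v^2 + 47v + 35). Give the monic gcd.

v^2 + 12v + 35

Apply the Euclidean algorithm:
  -v^5 - 24v^4 - 223v^3 - 996v^2 - 2116v - 1680 = (-v^2 - 11v - 33)(v^3 + 13v^2 + 47v + 35) + (-15v^2 - 180v - 525)
  v^3 + 13v^2 + 47v + 35 = (-(1/15)v - 1/15)(-15v^2 - 180v - 525) + (0)
Last nonzero remainder: -15v^2 - 180v - 525. Dividing through by -15 gives the monic gcd v^2 + 12v + 35.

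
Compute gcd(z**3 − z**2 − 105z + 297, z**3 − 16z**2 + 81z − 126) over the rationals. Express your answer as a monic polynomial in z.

Repeated division with remainder:
  z**3 − z**2 − 105z + 297 = (z**3 − 16z**2 + 81z − 126) + (15z**2 − 186z + 423)
  z**3 − 16z**2 + 81z − 126 = ((1/15)z − 6/25)(15z**2 − 186z + 423) + ((204/25)z − 612/25)
  15z**2 − 186z + 423 = ((125/68)z − 1175/68)((204/25)z − 612/25) + (0)
Last nonzero remainder: (204/25)z − 612/25. Dividing through by 204/25 gives the monic gcd z − 3.

z − 3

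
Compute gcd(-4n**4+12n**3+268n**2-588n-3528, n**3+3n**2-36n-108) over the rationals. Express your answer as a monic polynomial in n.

Apply the Euclidean algorithm:
  -4n**4+12n**3+268n**2-588n-3528 = (-4n+24)(n**3+3n**2-36n-108) + (52n**2-156n-936)
  n**3+3n**2-36n-108 = ((1/52)n+3/26)(52n**2-156n-936) + (0)
Last nonzero remainder: 52n**2-156n-936. Dividing through by 52 gives the monic gcd n**2-3n-18.

n**2-3n-18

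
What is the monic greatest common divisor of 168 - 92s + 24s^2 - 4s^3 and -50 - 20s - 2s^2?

1

By polynomial division,
  -4s^3 + 24s^2 - 92s + 168 = (2s - 32)(-2s^2 - 20s - 50) + (-632s - 1432)
  -2s^2 - 20s - 50 = ((1/316)s + 611/24964)(-632s - 1432) + (-93312/6241)
  -632s - 1432 = ((493039/11664)s + 1117139/11664)(-93312/6241) + (0)
The last nonzero remainder is the constant -93312/6241, so the polynomials are coprime and gcd = 1.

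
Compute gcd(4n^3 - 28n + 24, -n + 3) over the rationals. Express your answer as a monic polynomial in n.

1

By polynomial division,
  4n^3 - 28n + 24 = (-4n^2 - 12n - 8)(-n + 3) + (48)
  -n + 3 = (-(1/48)n + 1/16)(48) + (0)
The last nonzero remainder is the constant 48, so the polynomials are coprime and gcd = 1.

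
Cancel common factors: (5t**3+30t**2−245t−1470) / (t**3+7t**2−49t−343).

(5t+30)/(t+7)

Euclidean algorithm in ℚ[t]:
  5t**3+30t**2−245t−1470 = (5)(t**3+7t**2−49t−343) + (−5t**2+245)
  t**3+7t**2−49t−343 = (−(1/5)t−7/5)(−5t**2+245) + (0)
Last nonzero remainder: −5t**2+245. Dividing through by −5 gives the monic gcd t**2−49.
Cancel t**2−49 from numerator and denominator to get the reduced form.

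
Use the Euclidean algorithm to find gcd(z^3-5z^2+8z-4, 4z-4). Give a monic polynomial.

Apply the Euclidean algorithm:
  z^3-5z^2+8z-4 = ((1/4)z^2-z+1)(4z-4) + (0)
Last nonzero remainder: 4z-4. Dividing through by 4 gives the monic gcd z-1.

z-1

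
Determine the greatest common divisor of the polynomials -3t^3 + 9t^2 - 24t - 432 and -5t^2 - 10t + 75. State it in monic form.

1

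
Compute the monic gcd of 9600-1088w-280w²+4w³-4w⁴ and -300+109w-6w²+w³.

Repeated division with remainder:
  -4w⁴+4w³-280w²-1088w+9600 = (-4w-20)(w³-6w²+109w-300) + (36w²-108w+3600)
  w³-6w²+109w-300 = ((1/36)w-1/12)(36w²-108w+3600) + (0)
Last nonzero remainder: 36w²-108w+3600. Dividing through by 36 gives the monic gcd w²-3w+100.

100-3w+w²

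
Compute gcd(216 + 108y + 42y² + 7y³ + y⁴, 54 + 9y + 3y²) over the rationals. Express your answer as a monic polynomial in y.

By polynomial division,
  y⁴ + 7y³ + 42y² + 108y + 216 = ((1/3)y² + (4/3)y + 4)(3y² + 9y + 54) + (0)
Last nonzero remainder: 3y² + 9y + 54. Dividing through by 3 gives the monic gcd y² + 3y + 18.

18 + 3y + y²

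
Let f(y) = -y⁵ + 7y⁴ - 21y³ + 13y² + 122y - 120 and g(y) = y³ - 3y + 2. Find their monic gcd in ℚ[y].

y² + y - 2

Repeated division with remainder:
  -y⁵ + 7y⁴ - 21y³ + 13y² + 122y - 120 = (-y² + 7y - 24)(y³ - 3y + 2) + (36y² + 36y - 72)
  y³ - 3y + 2 = ((1/36)y - 1/36)(36y² + 36y - 72) + (0)
Last nonzero remainder: 36y² + 36y - 72. Dividing through by 36 gives the monic gcd y² + y - 2.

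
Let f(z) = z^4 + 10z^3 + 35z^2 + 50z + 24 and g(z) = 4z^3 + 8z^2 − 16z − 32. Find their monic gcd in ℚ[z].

z + 2

Euclidean algorithm in ℚ[z]:
  z^4 + 10z^3 + 35z^2 + 50z + 24 = ((1/4)z + 2)(4z^3 + 8z^2 − 16z − 32) + (23z^2 + 90z + 88)
  4z^3 + 8z^2 − 16z − 32 = ((4/23)z − 176/529)(23z^2 + 90z + 88) + (−(720/529)z − 1440/529)
  23z^2 + 90z + 88 = (−(12167/720)z − 5819/180)(−(720/529)z − 1440/529) + (0)
Last nonzero remainder: −(720/529)z − 1440/529. Dividing through by −720/529 gives the monic gcd z + 2.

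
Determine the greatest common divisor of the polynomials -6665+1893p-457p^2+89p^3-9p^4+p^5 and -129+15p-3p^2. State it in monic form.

By polynomial division,
  p^5-9p^4+89p^3-457p^2+1893p-6665 = (-(1/3)p^3+(4/3)p^2-(26/3)p+155/3)(-3p^2+15p-129) + (0)
Last nonzero remainder: -3p^2+15p-129. Dividing through by -3 gives the monic gcd p^2-5p+43.

43-5p+p^2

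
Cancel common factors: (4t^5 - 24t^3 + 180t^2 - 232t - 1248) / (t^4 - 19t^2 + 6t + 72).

Repeated division with remainder:
  4t^5 - 24t^3 + 180t^2 - 232t - 1248 = (4t)(t^4 - 19t^2 + 6t + 72) + (52t^3 + 156t^2 - 520t - 1248)
  t^4 - 19t^2 + 6t + 72 = ((1/52)t - 3/52)(52t^3 + 156t^2 - 520t - 1248) + (0)
Last nonzero remainder: 52t^3 + 156t^2 - 520t - 1248. Dividing through by 52 gives the monic gcd t^3 + 3t^2 - 10t - 24.
Cancel t^3 + 3t^2 - 10t - 24 from numerator and denominator to get the reduced form.

(4t^2 - 12t + 52)/(t - 3)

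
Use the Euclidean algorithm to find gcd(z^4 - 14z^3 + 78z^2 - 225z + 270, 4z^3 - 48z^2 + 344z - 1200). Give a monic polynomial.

By polynomial division,
  z^4 - 14z^3 + 78z^2 - 225z + 270 = ((1/4)z - 1/2)(4z^3 - 48z^2 + 344z - 1200) + (-32z^2 + 247z - 330)
  4z^3 - 48z^2 + 344z - 1200 = (-(1/8)z + 137/256)(-32z^2 + 247z - 330) + ((43665/256)z - 130995/128)
  -32z^2 + 247z - 330 = (-(8192/43665)z + 2816/8733)((43665/256)z - 130995/128) + (0)
Last nonzero remainder: (43665/256)z - 130995/128. Dividing through by 43665/256 gives the monic gcd z - 6.

z - 6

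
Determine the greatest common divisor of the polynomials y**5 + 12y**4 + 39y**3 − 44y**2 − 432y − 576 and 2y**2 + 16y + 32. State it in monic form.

y**2 + 8y + 16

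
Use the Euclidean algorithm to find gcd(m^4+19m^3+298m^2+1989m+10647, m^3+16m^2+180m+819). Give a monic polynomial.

Euclidean algorithm in ℚ[m]:
  m^4+19m^3+298m^2+1989m+10647 = (m+3)(m^3+16m^2+180m+819) + (70m^2+630m+8190)
  m^3+16m^2+180m+819 = ((1/70)m+1/10)(70m^2+630m+8190) + (0)
Last nonzero remainder: 70m^2+630m+8190. Dividing through by 70 gives the monic gcd m^2+9m+117.

m^2+9m+117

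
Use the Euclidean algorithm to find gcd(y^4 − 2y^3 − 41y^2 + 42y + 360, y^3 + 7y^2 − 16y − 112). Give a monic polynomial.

y − 4

Repeated division with remainder:
  y^4 − 2y^3 − 41y^2 + 42y + 360 = (y − 9)(y^3 + 7y^2 − 16y − 112) + (38y^2 + 10y − 648)
  y^3 + 7y^2 − 16y − 112 = ((1/38)y + 64/361)(38y^2 + 10y − 648) + (−(260/361)y + 1040/361)
  38y^2 + 10y − 648 = (−(6859/130)y − 29241/130)(−(260/361)y + 1040/361) + (0)
Last nonzero remainder: −(260/361)y + 1040/361. Dividing through by −260/361 gives the monic gcd y − 4.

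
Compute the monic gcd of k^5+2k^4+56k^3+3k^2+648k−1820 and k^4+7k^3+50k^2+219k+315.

By polynomial division,
  k^5+2k^4+56k^3+3k^2+648k−1820 = (k−5)(k^4+7k^3+50k^2+219k+315) + (41k^3+34k^2+1428k−245)
  k^4+7k^3+50k^2+219k+315 = ((1/41)k+253/1681)(41k^3+34k^2+1428k−245) + ((16900/1681)k^2+(16900/1681)k+591500/1681)
  41k^3+34k^2+1428k−245 = ((68921/16900)k−11767/16900)((16900/1681)k^2+(16900/1681)k+591500/1681) + (0)
Last nonzero remainder: (16900/1681)k^2+(16900/1681)k+591500/1681. Dividing through by 16900/1681 gives the monic gcd k^2+k+35.

k^2+k+35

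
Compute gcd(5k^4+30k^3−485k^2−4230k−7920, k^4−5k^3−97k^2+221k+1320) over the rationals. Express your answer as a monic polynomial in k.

k^3−97k−264

Apply the Euclidean algorithm:
  5k^4+30k^3−485k^2−4230k−7920 = (5)(k^4−5k^3−97k^2+221k+1320) + (55k^3−5335k−14520)
  k^4−5k^3−97k^2+221k+1320 = ((1/55)k−1/11)(55k^3−5335k−14520) + (0)
Last nonzero remainder: 55k^3−5335k−14520. Dividing through by 55 gives the monic gcd k^3−97k−264.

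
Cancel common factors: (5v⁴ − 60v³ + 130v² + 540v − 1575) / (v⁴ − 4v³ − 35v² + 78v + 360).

Repeated division with remainder:
  5v⁴ − 60v³ + 130v² + 540v − 1575 = (5)(v⁴ − 4v³ − 35v² + 78v + 360) + (−40v³ + 305v² + 150v − 3375)
  v⁴ − 4v³ − 35v² + 78v + 360 = (−(1/40)v − 29/320)(−40v³ + 305v² + 150v − 3375) + (−(231/64)v² + (231/32)v + 3465/64)
  −40v³ + 305v² + 150v − 3375 = ((2560/231)v − 4800/77)(−(231/64)v² + (231/32)v + 3465/64) + (0)
Last nonzero remainder: −(231/64)v² + (231/32)v + 3465/64. Dividing through by −231/64 gives the monic gcd v² − 2v − 15.
Cancel v² − 2v − 15 from numerator and denominator to get the reduced form.

(5v² − 50v + 105)/(v² − 2v − 24)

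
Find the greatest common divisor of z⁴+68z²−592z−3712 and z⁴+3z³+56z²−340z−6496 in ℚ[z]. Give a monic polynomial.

Apply the Euclidean algorithm:
  z⁴+68z²−592z−3712 = (z⁴+3z³+56z²−340z−6496) + (−3z³+12z²−252z+2784)
  z⁴+3z³+56z²−340z−6496 = (−(1/3)z−7/3)(−3z³+12z²−252z+2784) + (0)
Last nonzero remainder: −3z³+12z²−252z+2784. Dividing through by −3 gives the monic gcd z³−4z²+84z−928.

z³−4z²+84z−928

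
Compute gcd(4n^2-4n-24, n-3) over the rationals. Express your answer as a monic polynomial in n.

n-3

Euclidean algorithm in ℚ[n]:
  4n^2-4n-24 = (4n+8)(n-3) + (0)
The last nonzero remainder n-3 is already monic.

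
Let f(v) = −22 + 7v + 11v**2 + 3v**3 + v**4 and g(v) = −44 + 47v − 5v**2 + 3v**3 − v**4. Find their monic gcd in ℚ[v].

−11 + 9v + v**2 + v**3

Euclidean algorithm in ℚ[v]:
  v**4 + 3v**3 + 11v**2 + 7v − 22 = (−1)(−v**4 + 3v**3 − 5v**2 + 47v − 44) + (6v**3 + 6v**2 + 54v − 66)
  −v**4 + 3v**3 − 5v**2 + 47v − 44 = (−(1/6)v + 2/3)(6v**3 + 6v**2 + 54v − 66) + (0)
Last nonzero remainder: 6v**3 + 6v**2 + 54v − 66. Dividing through by 6 gives the monic gcd v**3 + v**2 + 9v − 11.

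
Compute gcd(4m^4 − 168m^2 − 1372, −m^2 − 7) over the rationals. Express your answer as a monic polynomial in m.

m^2 + 7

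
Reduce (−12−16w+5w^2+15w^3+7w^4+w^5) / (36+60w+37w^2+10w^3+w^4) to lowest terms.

By polynomial division,
  w^5+7w^4+15w^3+5w^2−16w−12 = (w−3)(w^4+10w^3+37w^2+60w+36) + (8w^3+56w^2+128w+96)
  w^4+10w^3+37w^2+60w+36 = ((1/8)w+3/8)(8w^3+56w^2+128w+96) + (0)
Last nonzero remainder: 8w^3+56w^2+128w+96. Dividing through by 8 gives the monic gcd w^3+7w^2+16w+12.
Cancel w^3+7w^2+16w+12 from numerator and denominator to get the reduced form.

(−1+w^2)/(3+w)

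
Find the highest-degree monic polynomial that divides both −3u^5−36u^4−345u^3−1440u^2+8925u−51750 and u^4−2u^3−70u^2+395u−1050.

u^3+5u^2−35u+150

Apply the Euclidean algorithm:
  −3u^5−36u^4−345u^3−1440u^2+8925u−51750 = (−3u−42)(u^4−2u^3−70u^2+395u−1050) + (−639u^3−3195u^2+22365u−95850)
  u^4−2u^3−70u^2+395u−1050 = (−(1/639)u+7/639)(−639u^3−3195u^2+22365u−95850) + (0)
Last nonzero remainder: −639u^3−3195u^2+22365u−95850. Dividing through by −639 gives the monic gcd u^3+5u^2−35u+150.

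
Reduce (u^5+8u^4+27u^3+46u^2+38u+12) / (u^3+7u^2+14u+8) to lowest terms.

By polynomial division,
  u^5+8u^4+27u^3+46u^2+38u+12 = (u^2+u+6)(u^3+7u^2+14u+8) + (-18u^2-54u-36)
  u^3+7u^2+14u+8 = (-(1/18)u-2/9)(-18u^2-54u-36) + (0)
Last nonzero remainder: -18u^2-54u-36. Dividing through by -18 gives the monic gcd u^2+3u+2.
Cancel u^2+3u+2 from numerator and denominator to get the reduced form.

(u^3+5u^2+10u+6)/(u+4)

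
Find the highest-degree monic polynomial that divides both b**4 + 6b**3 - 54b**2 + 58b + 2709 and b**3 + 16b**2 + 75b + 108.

b + 9

Apply the Euclidean algorithm:
  b**4 + 6b**3 - 54b**2 + 58b + 2709 = (b - 10)(b**3 + 16b**2 + 75b + 108) + (31b**2 + 700b + 3789)
  b**3 + 16b**2 + 75b + 108 = ((1/31)b - 204/961)(31b**2 + 700b + 3789) + ((97416/961)b + 876744/961)
  31b**2 + 700b + 3789 = ((29791/97416)b + 404581/97416)((97416/961)b + 876744/961) + (0)
Last nonzero remainder: (97416/961)b + 876744/961. Dividing through by 97416/961 gives the monic gcd b + 9.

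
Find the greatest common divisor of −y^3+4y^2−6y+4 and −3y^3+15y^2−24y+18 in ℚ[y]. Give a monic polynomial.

By polynomial division,
  −y^3+4y^2−6y+4 = (1/3)(−3y^3+15y^2−24y+18) + (−y^2+2y−2)
  −3y^3+15y^2−24y+18 = (3y−9)(−y^2+2y−2) + (0)
Last nonzero remainder: −y^2+2y−2. Dividing through by −1 gives the monic gcd y^2−2y+2.

y^2−2y+2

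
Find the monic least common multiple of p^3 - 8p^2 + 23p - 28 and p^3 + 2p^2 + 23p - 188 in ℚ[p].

Apply the Euclidean algorithm:
  p^3 - 8p^2 + 23p - 28 = (p^3 + 2p^2 + 23p - 188) + (-10p^2 + 160)
  p^3 + 2p^2 + 23p - 188 = (-(1/10)p - 1/5)(-10p^2 + 160) + (39p - 156)
  -10p^2 + 160 = (-(10/39)p - 40/39)(39p - 156) + (0)
Last nonzero remainder: 39p - 156. Dividing through by 39 gives the monic gcd p - 4.
Then lcm(f, g) = f·g / gcd(f, g); expanding and making the result monic gives the answer.

p^5 - 2p^4 + 22p^3 - 266p^2 + 913p - 1316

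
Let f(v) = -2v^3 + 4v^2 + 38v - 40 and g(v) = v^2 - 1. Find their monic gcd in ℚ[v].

v - 1

Apply the Euclidean algorithm:
  -2v^3 + 4v^2 + 38v - 40 = (-2v + 4)(v^2 - 1) + (36v - 36)
  v^2 - 1 = ((1/36)v + 1/36)(36v - 36) + (0)
Last nonzero remainder: 36v - 36. Dividing through by 36 gives the monic gcd v - 1.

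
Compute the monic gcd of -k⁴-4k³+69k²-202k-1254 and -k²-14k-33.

k²+14k+33

Apply the Euclidean algorithm:
  -k⁴-4k³+69k²-202k-1254 = (k²-10k+38)(-k²-14k-33) + (0)
Last nonzero remainder: -k²-14k-33. Dividing through by -1 gives the monic gcd k²+14k+33.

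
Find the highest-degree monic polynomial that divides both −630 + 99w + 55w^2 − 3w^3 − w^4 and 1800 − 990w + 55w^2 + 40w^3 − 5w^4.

90 − 27w − 4w^2 + w^3

Apply the Euclidean algorithm:
  −w^4 − 3w^3 + 55w^2 + 99w − 630 = (1/5)(−5w^4 + 40w^3 + 55w^2 − 990w + 1800) + (−11w^3 + 44w^2 + 297w − 990)
  −5w^4 + 40w^3 + 55w^2 − 990w + 1800 = ((5/11)w − 20/11)(−11w^3 + 44w^2 + 297w − 990) + (0)
Last nonzero remainder: −11w^3 + 44w^2 + 297w − 990. Dividing through by −11 gives the monic gcd w^3 − 4w^2 − 27w + 90.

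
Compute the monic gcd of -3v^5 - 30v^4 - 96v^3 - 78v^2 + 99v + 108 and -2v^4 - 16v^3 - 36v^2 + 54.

Repeated division with remainder:
  -3v^5 - 30v^4 - 96v^3 - 78v^2 + 99v + 108 = ((3/2)v + 3)(-2v^4 - 16v^3 - 36v^2 + 54) + (6v^3 + 30v^2 + 18v - 54)
  -2v^4 - 16v^3 - 36v^2 + 54 = (-(1/3)v - 1)(6v^3 + 30v^2 + 18v - 54) + (0)
Last nonzero remainder: 6v^3 + 30v^2 + 18v - 54. Dividing through by 6 gives the monic gcd v^3 + 5v^2 + 3v - 9.

v^3 + 5v^2 + 3v - 9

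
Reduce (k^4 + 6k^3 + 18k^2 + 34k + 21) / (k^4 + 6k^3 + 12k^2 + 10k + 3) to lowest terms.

(k^2 + 2k + 7)/(k^2 + 2k + 1)

Euclidean algorithm in ℚ[k]:
  k^4 + 6k^3 + 18k^2 + 34k + 21 = (k^4 + 6k^3 + 12k^2 + 10k + 3) + (6k^2 + 24k + 18)
  k^4 + 6k^3 + 12k^2 + 10k + 3 = ((1/6)k^2 + (1/3)k + 1/6)(6k^2 + 24k + 18) + (0)
Last nonzero remainder: 6k^2 + 24k + 18. Dividing through by 6 gives the monic gcd k^2 + 4k + 3.
Cancel k^2 + 4k + 3 from numerator and denominator to get the reduced form.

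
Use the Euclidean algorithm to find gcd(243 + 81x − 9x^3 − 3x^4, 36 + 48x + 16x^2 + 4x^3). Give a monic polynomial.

9 + 3x + x^2

Apply the Euclidean algorithm:
  −3x^4 − 9x^3 + 81x + 243 = (−(3/4)x + 3/4)(4x^3 + 16x^2 + 48x + 36) + (24x^2 + 72x + 216)
  4x^3 + 16x^2 + 48x + 36 = ((1/6)x + 1/6)(24x^2 + 72x + 216) + (0)
Last nonzero remainder: 24x^2 + 72x + 216. Dividing through by 24 gives the monic gcd x^2 + 3x + 9.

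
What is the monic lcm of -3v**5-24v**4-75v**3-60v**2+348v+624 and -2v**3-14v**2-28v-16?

Repeated division with remainder:
  -3v**5-24v**4-75v**3-60v**2+348v+624 = ((3/2)v**2+(3/2)v+6)(-2v**3-14v**2-28v-16) + (90v**2+540v+720)
  -2v**3-14v**2-28v-16 = (-(1/45)v-1/45)(90v**2+540v+720) + (0)
Last nonzero remainder: 90v**2+540v+720. Dividing through by 90 gives the monic gcd v**2+6v+8.
Then lcm(f, g) = f·g / gcd(f, g); expanding and making the result monic gives the answer.

v**6+9v**5+33v**4+45v**3-96v**2-324v-208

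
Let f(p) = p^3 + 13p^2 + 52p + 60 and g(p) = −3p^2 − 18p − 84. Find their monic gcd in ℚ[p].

By polynomial division,
  p^3 + 13p^2 + 52p + 60 = (−(1/3)p − 7/3)(−3p^2 − 18p − 84) + (−18p − 136)
  −3p^2 − 18p − 84 = ((1/6)p − 7/27)(−18p − 136) + (−3220/27)
  −18p − 136 = ((243/1610)p + 918/805)(−3220/27) + (0)
The last nonzero remainder is the constant −3220/27, so the polynomials are coprime and gcd = 1.

1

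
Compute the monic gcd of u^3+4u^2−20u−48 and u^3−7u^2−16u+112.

By polynomial division,
  u^3+4u^2−20u−48 = (u^3−7u^2−16u+112) + (11u^2−4u−160)
  u^3−7u^2−16u+112 = ((1/11)u−73/121)(11u^2−4u−160) + (−(468/121)u+1872/121)
  11u^2−4u−160 = (−(1331/468)u−1210/117)(−(468/121)u+1872/121) + (0)
Last nonzero remainder: −(468/121)u+1872/121. Dividing through by −468/121 gives the monic gcd u−4.

u−4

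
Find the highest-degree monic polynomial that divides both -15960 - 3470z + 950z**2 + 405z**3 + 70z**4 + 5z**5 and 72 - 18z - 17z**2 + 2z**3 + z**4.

Euclidean algorithm in ℚ[z]:
  5z**5 + 70z**4 + 405z**3 + 950z**2 - 3470z - 15960 = (5z + 60)(z**4 + 2z**3 - 17z**2 - 18z + 72) + (370z**3 + 2060z**2 - 2750z - 20280)
  z**4 + 2z**3 - 17z**2 - 18z + 72 = ((1/370)z - 66/6845)(370z**3 + 2060z**2 - 2750z - 20280) + ((14094/1369)z**2 + (14094/1369)z - 169128/1369)
  370z**3 + 2060z**2 - 2750z - 20280 = ((253265/7047)z + 1156805/7047)((14094/1369)z**2 + (14094/1369)z - 169128/1369) + (0)
Last nonzero remainder: (14094/1369)z**2 + (14094/1369)z - 169128/1369. Dividing through by 14094/1369 gives the monic gcd z**2 + z - 12.

-12 + z + z**2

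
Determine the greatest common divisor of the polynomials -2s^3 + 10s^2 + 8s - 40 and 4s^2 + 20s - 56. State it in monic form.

s - 2

By polynomial division,
  -2s^3 + 10s^2 + 8s - 40 = (-(1/2)s + 5)(4s^2 + 20s - 56) + (-120s + 240)
  4s^2 + 20s - 56 = (-(1/30)s - 7/30)(-120s + 240) + (0)
Last nonzero remainder: -120s + 240. Dividing through by -120 gives the monic gcd s - 2.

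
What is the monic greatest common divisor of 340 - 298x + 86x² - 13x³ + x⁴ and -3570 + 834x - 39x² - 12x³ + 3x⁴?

-170 + 64x - 11x² + x³

Repeated division with remainder:
  x⁴ - 13x³ + 86x² - 298x + 340 = (1/3)(3x⁴ - 12x³ - 39x² + 834x - 3570) + (-9x³ + 99x² - 576x + 1530)
  3x⁴ - 12x³ - 39x² + 834x - 3570 = (-(1/3)x - 7/3)(-9x³ + 99x² - 576x + 1530) + (0)
Last nonzero remainder: -9x³ + 99x² - 576x + 1530. Dividing through by -9 gives the monic gcd x³ - 11x² + 64x - 170.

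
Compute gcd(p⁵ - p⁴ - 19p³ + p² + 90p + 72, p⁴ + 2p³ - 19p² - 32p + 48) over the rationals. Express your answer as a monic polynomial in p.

p² - p - 12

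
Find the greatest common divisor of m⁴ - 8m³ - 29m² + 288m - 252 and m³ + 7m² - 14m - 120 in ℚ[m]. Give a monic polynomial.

m + 6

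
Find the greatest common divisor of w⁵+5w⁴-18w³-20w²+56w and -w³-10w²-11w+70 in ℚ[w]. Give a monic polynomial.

w²+5w-14

By polynomial division,
  w⁵+5w⁴-18w³-20w²+56w = (-w²+5w-21)(-w³-10w²-11w+70) + (-105w²-525w+1470)
  -w³-10w²-11w+70 = ((1/105)w+1/21)(-105w²-525w+1470) + (0)
Last nonzero remainder: -105w²-525w+1470. Dividing through by -105 gives the monic gcd w²+5w-14.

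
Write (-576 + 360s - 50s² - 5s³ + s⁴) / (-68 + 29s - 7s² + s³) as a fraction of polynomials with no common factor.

(144 - 54s - s² + s³)/(17 - 3s + s²)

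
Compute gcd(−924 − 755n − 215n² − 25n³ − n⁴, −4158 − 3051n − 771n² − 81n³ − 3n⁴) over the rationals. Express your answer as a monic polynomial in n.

231 + 131n + 21n² + n³

By polynomial division,
  −n⁴ − 25n³ − 215n² − 755n − 924 = (1/3)(−3n⁴ − 81n³ − 771n² − 3051n − 4158) + (2n³ + 42n² + 262n + 462)
  −3n⁴ − 81n³ − 771n² − 3051n − 4158 = (−(3/2)n − 9)(2n³ + 42n² + 262n + 462) + (0)
Last nonzero remainder: 2n³ + 42n² + 262n + 462. Dividing through by 2 gives the monic gcd n³ + 21n² + 131n + 231.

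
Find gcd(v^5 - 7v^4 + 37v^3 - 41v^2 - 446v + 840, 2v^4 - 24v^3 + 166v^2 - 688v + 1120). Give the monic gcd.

Repeated division with remainder:
  v^5 - 7v^4 + 37v^3 - 41v^2 - 446v + 840 = ((1/2)v + 5/2)(2v^4 - 24v^3 + 166v^2 - 688v + 1120) + (14v^3 - 112v^2 + 714v - 1960)
  2v^4 - 24v^3 + 166v^2 - 688v + 1120 = ((1/7)v - 4/7)(14v^3 - 112v^2 + 714v - 1960) + (0)
Last nonzero remainder: 14v^3 - 112v^2 + 714v - 1960. Dividing through by 14 gives the monic gcd v^3 - 8v^2 + 51v - 140.

v^3 - 8v^2 + 51v - 140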